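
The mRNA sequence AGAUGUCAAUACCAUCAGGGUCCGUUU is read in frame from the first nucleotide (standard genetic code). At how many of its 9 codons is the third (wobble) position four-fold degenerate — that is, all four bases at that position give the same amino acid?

Codon 1 AGA (Arg): third position 2-fold.
Codon 2 UGU (Cys): third position 2-fold.
Codon 3 CAA (Gln): third position 2-fold.
Codon 4 UAC (Tyr): third position 2-fold.
Codon 5 CAU (His): third position 2-fold.
Codon 6 CAG (Gln): third position 2-fold.
Codon 7 GGU (Gly): third position 4-fold.
Codon 8 CCG (Pro): third position 4-fold.
Codon 9 UUU (Phe): third position 2-fold.
Four-fold degenerate third positions: 2.

2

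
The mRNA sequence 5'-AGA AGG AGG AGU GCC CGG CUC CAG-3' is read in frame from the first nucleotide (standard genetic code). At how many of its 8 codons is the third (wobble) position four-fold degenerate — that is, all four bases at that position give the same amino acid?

3

Codon 1 AGA (Arg): third position 2-fold.
Codon 2 AGG (Arg): third position 2-fold.
Codon 3 AGG (Arg): third position 2-fold.
Codon 4 AGU (Ser): third position 2-fold.
Codon 5 GCC (Ala): third position 4-fold.
Codon 6 CGG (Arg): third position 4-fold.
Codon 7 CUC (Leu): third position 4-fold.
Codon 8 CAG (Gln): third position 2-fold.
Four-fold degenerate third positions: 3.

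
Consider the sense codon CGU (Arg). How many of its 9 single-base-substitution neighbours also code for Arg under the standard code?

3

Position 1: none → 0 synonymous.
Position 2: none → 0 synonymous.
Position 3: CGC, CGA, CGG → 3 synonymous.
Total: 0 + 0 + 3 = 3.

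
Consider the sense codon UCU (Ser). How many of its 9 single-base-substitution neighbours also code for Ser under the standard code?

Position 1: none → 0 synonymous.
Position 2: none → 0 synonymous.
Position 3: UCC, UCA, UCG → 3 synonymous.
Total: 0 + 0 + 3 = 3.

3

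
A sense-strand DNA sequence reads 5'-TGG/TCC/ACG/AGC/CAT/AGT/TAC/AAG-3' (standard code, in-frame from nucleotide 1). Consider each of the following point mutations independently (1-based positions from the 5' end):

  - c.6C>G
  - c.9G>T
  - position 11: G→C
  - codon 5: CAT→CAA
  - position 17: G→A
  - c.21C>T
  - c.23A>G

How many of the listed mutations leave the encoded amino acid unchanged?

3

Codon 2: TCC (Ser) → TCG (Ser) — synonymous.
Codon 3: ACG (Thr) → ACT (Thr) — synonymous.
Codon 4: AGC (Ser) → ACC (Thr) — missense.
Codon 5: CAT (His) → CAA (Gln) — missense.
Codon 6: AGT (Ser) → AAT (Asn) — missense.
Codon 7: TAC (Tyr) → TAT (Tyr) — synonymous.
Codon 8: AAG (Lys) → AGG (Arg) — missense.
Synonymous: 3 of 7.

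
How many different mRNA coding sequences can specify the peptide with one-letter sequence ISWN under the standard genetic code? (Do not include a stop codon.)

36

Ile: 3 codons.
Ser: 6 codons.
Trp: 1 codon.
Asn: 2 codons.
3 × 6 × 1 × 2 = 36.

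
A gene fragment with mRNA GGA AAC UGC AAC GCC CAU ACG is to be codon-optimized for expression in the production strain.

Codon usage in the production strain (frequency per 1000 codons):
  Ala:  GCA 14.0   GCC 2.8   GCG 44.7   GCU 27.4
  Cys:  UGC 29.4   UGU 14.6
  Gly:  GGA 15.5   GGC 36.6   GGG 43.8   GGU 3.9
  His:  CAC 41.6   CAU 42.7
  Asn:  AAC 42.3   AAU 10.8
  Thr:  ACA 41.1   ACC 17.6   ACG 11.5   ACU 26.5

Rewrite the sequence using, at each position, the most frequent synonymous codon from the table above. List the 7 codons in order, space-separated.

GGG AAC UGC AAC GCG CAU ACA

Codon 1 (Gly): best is GGG at 43.8.
Codon 2 (Asn): best is AAC at 42.3.
Codon 3 (Cys): best is UGC at 29.4.
Codon 4 (Asn): best is AAC at 42.3.
Codon 5 (Ala): best is GCG at 44.7.
Codon 6 (His): best is CAU at 42.7.
Codon 7 (Thr): best is ACA at 41.1.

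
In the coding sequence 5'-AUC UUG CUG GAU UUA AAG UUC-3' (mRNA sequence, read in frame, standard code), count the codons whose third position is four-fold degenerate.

Codon 1 AUC (Ile): third position 3-fold.
Codon 2 UUG (Leu): third position 2-fold.
Codon 3 CUG (Leu): third position 4-fold.
Codon 4 GAU (Asp): third position 2-fold.
Codon 5 UUA (Leu): third position 2-fold.
Codon 6 AAG (Lys): third position 2-fold.
Codon 7 UUC (Phe): third position 2-fold.
Four-fold degenerate third positions: 1.

1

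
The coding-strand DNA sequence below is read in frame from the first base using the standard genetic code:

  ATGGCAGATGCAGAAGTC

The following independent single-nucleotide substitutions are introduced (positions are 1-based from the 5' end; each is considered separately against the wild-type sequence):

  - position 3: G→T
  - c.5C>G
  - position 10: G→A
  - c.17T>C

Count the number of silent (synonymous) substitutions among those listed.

Codon 1: ATG (Met) → ATT (Ile) — missense.
Codon 2: GCA (Ala) → GGA (Gly) — missense.
Codon 4: GCA (Ala) → ACA (Thr) — missense.
Codon 6: GTC (Val) → GCC (Ala) — missense.
Synonymous: 0 of 4.

0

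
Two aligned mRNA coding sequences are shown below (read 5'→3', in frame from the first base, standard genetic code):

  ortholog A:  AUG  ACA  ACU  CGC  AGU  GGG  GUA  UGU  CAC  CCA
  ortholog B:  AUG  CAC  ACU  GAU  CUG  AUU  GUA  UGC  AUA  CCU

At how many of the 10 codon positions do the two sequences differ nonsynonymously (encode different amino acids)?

5

Codon 1: AUG Met / AUG Met — identical.
Codon 2: ACA Thr / CAC His — nonsynonymous.
Codon 3: ACU Thr / ACU Thr — identical.
Codon 4: CGC Arg / GAU Asp — nonsynonymous.
Codon 5: AGU Ser / CUG Leu — nonsynonymous.
Codon 6: GGG Gly / AUU Ile — nonsynonymous.
Codon 7: GUA Val / GUA Val — identical.
Codon 8: UGU Cys / UGC Cys — synonymous.
Codon 9: CAC His / AUA Ile — nonsynonymous.
Codon 10: CCA Pro / CCU Pro — synonymous.
Nonsynonymous differences: 5.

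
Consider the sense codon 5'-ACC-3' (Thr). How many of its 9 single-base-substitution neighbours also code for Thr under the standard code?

Position 1: none → 0 synonymous.
Position 2: none → 0 synonymous.
Position 3: ACT, ACA, ACG → 3 synonymous.
Total: 0 + 0 + 3 = 3.

3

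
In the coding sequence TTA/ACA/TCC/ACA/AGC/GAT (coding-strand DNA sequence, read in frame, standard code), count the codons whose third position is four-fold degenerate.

Codon 1 TTA (Leu): third position 2-fold.
Codon 2 ACA (Thr): third position 4-fold.
Codon 3 TCC (Ser): third position 4-fold.
Codon 4 ACA (Thr): third position 4-fold.
Codon 5 AGC (Ser): third position 2-fold.
Codon 6 GAT (Asp): third position 2-fold.
Four-fold degenerate third positions: 3.

3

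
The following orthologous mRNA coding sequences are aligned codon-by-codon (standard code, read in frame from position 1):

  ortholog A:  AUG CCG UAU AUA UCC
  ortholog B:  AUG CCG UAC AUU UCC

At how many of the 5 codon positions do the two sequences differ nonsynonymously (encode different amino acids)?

0

Codon 1: AUG Met / AUG Met — identical.
Codon 2: CCG Pro / CCG Pro — identical.
Codon 3: UAU Tyr / UAC Tyr — synonymous.
Codon 4: AUA Ile / AUU Ile — synonymous.
Codon 5: UCC Ser / UCC Ser — identical.
Nonsynonymous differences: 0.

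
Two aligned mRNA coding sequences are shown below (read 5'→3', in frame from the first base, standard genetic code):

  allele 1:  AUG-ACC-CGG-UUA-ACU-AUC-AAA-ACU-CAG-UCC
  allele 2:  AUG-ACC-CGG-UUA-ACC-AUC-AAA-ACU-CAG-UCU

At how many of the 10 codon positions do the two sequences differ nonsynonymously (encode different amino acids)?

Codon 1: AUG Met / AUG Met — identical.
Codon 2: ACC Thr / ACC Thr — identical.
Codon 3: CGG Arg / CGG Arg — identical.
Codon 4: UUA Leu / UUA Leu — identical.
Codon 5: ACU Thr / ACC Thr — synonymous.
Codon 6: AUC Ile / AUC Ile — identical.
Codon 7: AAA Lys / AAA Lys — identical.
Codon 8: ACU Thr / ACU Thr — identical.
Codon 9: CAG Gln / CAG Gln — identical.
Codon 10: UCC Ser / UCU Ser — synonymous.
Nonsynonymous differences: 0.

0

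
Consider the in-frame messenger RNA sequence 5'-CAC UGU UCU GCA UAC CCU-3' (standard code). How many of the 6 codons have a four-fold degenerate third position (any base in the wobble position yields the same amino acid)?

3

Codon 1 CAC (His): third position 2-fold.
Codon 2 UGU (Cys): third position 2-fold.
Codon 3 UCU (Ser): third position 4-fold.
Codon 4 GCA (Ala): third position 4-fold.
Codon 5 UAC (Tyr): third position 2-fold.
Codon 6 CCU (Pro): third position 4-fold.
Four-fold degenerate third positions: 3.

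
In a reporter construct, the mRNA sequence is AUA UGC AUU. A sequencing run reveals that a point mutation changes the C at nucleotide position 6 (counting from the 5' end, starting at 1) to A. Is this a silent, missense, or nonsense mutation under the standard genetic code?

nonsense

Position 6 falls in codon 2: UGC → Cys.
After the substitution the codon is UGA → Stop.
The new codon is a stop codon, so this is a nonsense mutation.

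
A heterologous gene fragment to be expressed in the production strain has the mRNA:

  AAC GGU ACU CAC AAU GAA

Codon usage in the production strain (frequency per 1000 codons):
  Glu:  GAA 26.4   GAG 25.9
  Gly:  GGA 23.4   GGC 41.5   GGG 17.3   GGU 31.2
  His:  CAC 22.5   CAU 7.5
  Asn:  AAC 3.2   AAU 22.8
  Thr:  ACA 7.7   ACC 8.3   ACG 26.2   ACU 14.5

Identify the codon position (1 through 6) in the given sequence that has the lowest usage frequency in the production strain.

1

Codon 1 AAC (Asn): 3.2 per 1000.
Codon 2 GGU (Gly): 31.2 per 1000.
Codon 3 ACU (Thr): 14.5 per 1000.
Codon 4 CAC (His): 22.5 per 1000.
Codon 5 AAU (Asn): 22.8 per 1000.
Codon 6 GAA (Glu): 26.4 per 1000.
Lowest frequency is 3.2 at codon 1.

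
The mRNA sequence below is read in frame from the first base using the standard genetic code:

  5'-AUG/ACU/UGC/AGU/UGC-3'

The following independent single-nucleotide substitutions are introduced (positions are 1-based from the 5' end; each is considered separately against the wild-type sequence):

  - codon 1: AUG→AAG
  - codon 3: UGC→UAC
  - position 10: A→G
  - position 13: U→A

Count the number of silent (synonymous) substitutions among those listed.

0

Codon 1: AUG (Met) → AAG (Lys) — missense.
Codon 3: UGC (Cys) → UAC (Tyr) — missense.
Codon 4: AGU (Ser) → GGU (Gly) — missense.
Codon 5: UGC (Cys) → AGC (Ser) — missense.
Synonymous: 0 of 4.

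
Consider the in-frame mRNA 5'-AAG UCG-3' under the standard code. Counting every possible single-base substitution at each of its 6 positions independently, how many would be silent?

4

Codon 1 (AAG, Lys): 1 synonymous substitution.
Codon 2 (UCG, Ser): 3 synonymous substitutions.
Total: 1 + 3 = 4.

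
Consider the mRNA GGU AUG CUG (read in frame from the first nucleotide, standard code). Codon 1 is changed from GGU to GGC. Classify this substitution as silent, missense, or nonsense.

silent

Position 3 falls in codon 1: GGU → Gly.
After the substitution the codon is GGC → Gly.
Both encode Gly, so the change is synonymous.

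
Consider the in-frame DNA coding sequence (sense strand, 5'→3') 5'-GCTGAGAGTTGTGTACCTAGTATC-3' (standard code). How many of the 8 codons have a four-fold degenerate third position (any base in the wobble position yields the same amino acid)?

3

Codon 1 GCT (Ala): third position 4-fold.
Codon 2 GAG (Glu): third position 2-fold.
Codon 3 AGT (Ser): third position 2-fold.
Codon 4 TGT (Cys): third position 2-fold.
Codon 5 GTA (Val): third position 4-fold.
Codon 6 CCT (Pro): third position 4-fold.
Codon 7 AGT (Ser): third position 2-fold.
Codon 8 ATC (Ile): third position 3-fold.
Four-fold degenerate third positions: 3.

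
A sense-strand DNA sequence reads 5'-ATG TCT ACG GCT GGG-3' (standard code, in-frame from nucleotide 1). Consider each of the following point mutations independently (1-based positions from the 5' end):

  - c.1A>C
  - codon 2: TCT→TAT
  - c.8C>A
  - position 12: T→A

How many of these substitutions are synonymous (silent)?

Codon 1: ATG (Met) → CTG (Leu) — missense.
Codon 2: TCT (Ser) → TAT (Tyr) — missense.
Codon 3: ACG (Thr) → AAG (Lys) — missense.
Codon 4: GCT (Ala) → GCA (Ala) — synonymous.
Synonymous: 1 of 4.

1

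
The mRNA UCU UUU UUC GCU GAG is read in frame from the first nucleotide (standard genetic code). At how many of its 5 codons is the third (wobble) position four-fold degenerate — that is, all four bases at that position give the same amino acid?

2

Codon 1 UCU (Ser): third position 4-fold.
Codon 2 UUU (Phe): third position 2-fold.
Codon 3 UUC (Phe): third position 2-fold.
Codon 4 GCU (Ala): third position 4-fold.
Codon 5 GAG (Glu): third position 2-fold.
Four-fold degenerate third positions: 2.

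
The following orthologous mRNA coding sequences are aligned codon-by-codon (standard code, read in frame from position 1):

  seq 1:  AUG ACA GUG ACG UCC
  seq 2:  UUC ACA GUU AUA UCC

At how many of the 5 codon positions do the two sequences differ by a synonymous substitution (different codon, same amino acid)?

1

Codon 1: AUG Met / UUC Phe — nonsynonymous.
Codon 2: ACA Thr / ACA Thr — identical.
Codon 3: GUG Val / GUU Val — synonymous.
Codon 4: ACG Thr / AUA Ile — nonsynonymous.
Codon 5: UCC Ser / UCC Ser — identical.
Synonymous differences: 1.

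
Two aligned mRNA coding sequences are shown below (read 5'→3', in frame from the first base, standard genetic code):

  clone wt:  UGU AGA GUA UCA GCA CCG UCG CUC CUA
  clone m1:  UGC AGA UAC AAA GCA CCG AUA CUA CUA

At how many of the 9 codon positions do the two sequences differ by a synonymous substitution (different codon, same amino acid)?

2

Codon 1: UGU Cys / UGC Cys — synonymous.
Codon 2: AGA Arg / AGA Arg — identical.
Codon 3: GUA Val / UAC Tyr — nonsynonymous.
Codon 4: UCA Ser / AAA Lys — nonsynonymous.
Codon 5: GCA Ala / GCA Ala — identical.
Codon 6: CCG Pro / CCG Pro — identical.
Codon 7: UCG Ser / AUA Ile — nonsynonymous.
Codon 8: CUC Leu / CUA Leu — synonymous.
Codon 9: CUA Leu / CUA Leu — identical.
Synonymous differences: 2.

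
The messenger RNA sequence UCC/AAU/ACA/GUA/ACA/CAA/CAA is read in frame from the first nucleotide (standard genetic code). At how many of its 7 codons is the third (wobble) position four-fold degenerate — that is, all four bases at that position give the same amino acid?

Codon 1 UCC (Ser): third position 4-fold.
Codon 2 AAU (Asn): third position 2-fold.
Codon 3 ACA (Thr): third position 4-fold.
Codon 4 GUA (Val): third position 4-fold.
Codon 5 ACA (Thr): third position 4-fold.
Codon 6 CAA (Gln): third position 2-fold.
Codon 7 CAA (Gln): third position 2-fold.
Four-fold degenerate third positions: 4.

4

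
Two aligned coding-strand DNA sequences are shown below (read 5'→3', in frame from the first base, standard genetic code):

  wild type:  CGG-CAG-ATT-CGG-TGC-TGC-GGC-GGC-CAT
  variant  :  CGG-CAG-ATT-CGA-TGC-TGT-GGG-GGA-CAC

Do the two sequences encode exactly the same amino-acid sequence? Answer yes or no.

Codon 1: CGG Arg / CGG Arg — identical.
Codon 2: CAG Gln / CAG Gln — identical.
Codon 3: ATT Ile / ATT Ile — identical.
Codon 4: CGG Arg / CGA Arg — synonymous.
Codon 5: TGC Cys / TGC Cys — identical.
Codon 6: TGC Cys / TGT Cys — synonymous.
Codon 7: GGC Gly / GGG Gly — synonymous.
Codon 8: GGC Gly / GGA Gly — synonymous.
Codon 9: CAT His / CAC His — synonymous.
Nonsynonymous differences: 0 → same protein.

yes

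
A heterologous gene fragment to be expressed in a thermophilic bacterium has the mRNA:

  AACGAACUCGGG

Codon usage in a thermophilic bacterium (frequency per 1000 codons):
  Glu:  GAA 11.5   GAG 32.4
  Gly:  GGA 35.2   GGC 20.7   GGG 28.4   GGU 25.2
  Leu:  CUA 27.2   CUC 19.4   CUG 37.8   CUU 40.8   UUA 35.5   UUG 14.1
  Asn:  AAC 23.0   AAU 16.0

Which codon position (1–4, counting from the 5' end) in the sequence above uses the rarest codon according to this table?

Codon 1 AAC (Asn): 23.0 per 1000.
Codon 2 GAA (Glu): 11.5 per 1000.
Codon 3 CUC (Leu): 19.4 per 1000.
Codon 4 GGG (Gly): 28.4 per 1000.
Lowest frequency is 11.5 at codon 2.

2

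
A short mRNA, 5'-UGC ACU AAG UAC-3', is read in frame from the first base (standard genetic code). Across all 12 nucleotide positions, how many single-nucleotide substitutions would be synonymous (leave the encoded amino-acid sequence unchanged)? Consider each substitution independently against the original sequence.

6

Codon 1 (UGC, Cys): 1 synonymous substitution.
Codon 2 (ACU, Thr): 3 synonymous substitutions.
Codon 3 (AAG, Lys): 1 synonymous substitution.
Codon 4 (UAC, Tyr): 1 synonymous substitution.
Total: 1 + 3 + 1 + 1 = 6.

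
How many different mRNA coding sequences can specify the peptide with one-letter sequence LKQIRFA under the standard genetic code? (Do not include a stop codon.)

Leu: 6 codons.
Lys: 2 codons.
Gln: 2 codons.
Ile: 3 codons.
Arg: 6 codons.
Phe: 2 codons.
Ala: 4 codons.
6 × 2 × 2 × 3 × 6 × 2 × 4 = 3456.

3456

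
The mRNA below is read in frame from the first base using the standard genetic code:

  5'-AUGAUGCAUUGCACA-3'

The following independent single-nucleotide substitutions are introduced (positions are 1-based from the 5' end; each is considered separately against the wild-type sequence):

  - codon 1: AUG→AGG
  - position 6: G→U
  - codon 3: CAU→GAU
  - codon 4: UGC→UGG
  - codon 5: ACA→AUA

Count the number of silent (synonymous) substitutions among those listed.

0

Codon 1: AUG (Met) → AGG (Arg) — missense.
Codon 2: AUG (Met) → AUU (Ile) — missense.
Codon 3: CAU (His) → GAU (Asp) — missense.
Codon 4: UGC (Cys) → UGG (Trp) — missense.
Codon 5: ACA (Thr) → AUA (Ile) — missense.
Synonymous: 0 of 5.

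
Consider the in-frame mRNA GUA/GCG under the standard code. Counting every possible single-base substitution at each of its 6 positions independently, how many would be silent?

6

Codon 1 (GUA, Val): 3 synonymous substitutions.
Codon 2 (GCG, Ala): 3 synonymous substitutions.
Total: 3 + 3 = 6.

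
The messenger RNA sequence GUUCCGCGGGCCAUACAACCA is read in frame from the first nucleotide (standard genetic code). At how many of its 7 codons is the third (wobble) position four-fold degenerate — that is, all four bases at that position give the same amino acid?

5

Codon 1 GUU (Val): third position 4-fold.
Codon 2 CCG (Pro): third position 4-fold.
Codon 3 CGG (Arg): third position 4-fold.
Codon 4 GCC (Ala): third position 4-fold.
Codon 5 AUA (Ile): third position 3-fold.
Codon 6 CAA (Gln): third position 2-fold.
Codon 7 CCA (Pro): third position 4-fold.
Four-fold degenerate third positions: 5.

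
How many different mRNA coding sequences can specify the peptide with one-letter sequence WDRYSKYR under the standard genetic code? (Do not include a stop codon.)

3456

Trp: 1 codon.
Asp: 2 codons.
Arg: 6 codons.
Tyr: 2 codons.
Ser: 6 codons.
Lys: 2 codons.
Tyr: 2 codons.
Arg: 6 codons.
1 × 2 × 6 × 2 × 6 × 2 × 2 × 6 = 3456.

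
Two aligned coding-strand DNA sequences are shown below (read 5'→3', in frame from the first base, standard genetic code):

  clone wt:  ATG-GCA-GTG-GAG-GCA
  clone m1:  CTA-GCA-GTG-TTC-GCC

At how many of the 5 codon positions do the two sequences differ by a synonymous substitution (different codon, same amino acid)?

Codon 1: ATG Met / CTA Leu — nonsynonymous.
Codon 2: GCA Ala / GCA Ala — identical.
Codon 3: GTG Val / GTG Val — identical.
Codon 4: GAG Glu / TTC Phe — nonsynonymous.
Codon 5: GCA Ala / GCC Ala — synonymous.
Synonymous differences: 1.

1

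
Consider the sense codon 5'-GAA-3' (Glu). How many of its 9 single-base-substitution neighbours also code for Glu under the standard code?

Position 1: none → 0 synonymous.
Position 2: none → 0 synonymous.
Position 3: GAG → 1 synonymous.
Total: 0 + 0 + 1 = 1.

1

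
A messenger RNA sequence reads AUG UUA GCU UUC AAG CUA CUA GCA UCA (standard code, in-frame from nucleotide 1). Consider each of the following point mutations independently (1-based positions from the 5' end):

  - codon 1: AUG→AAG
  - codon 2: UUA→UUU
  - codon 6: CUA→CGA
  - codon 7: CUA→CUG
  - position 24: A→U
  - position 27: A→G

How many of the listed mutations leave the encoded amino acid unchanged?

Codon 1: AUG (Met) → AAG (Lys) — missense.
Codon 2: UUA (Leu) → UUU (Phe) — missense.
Codon 6: CUA (Leu) → CGA (Arg) — missense.
Codon 7: CUA (Leu) → CUG (Leu) — synonymous.
Codon 8: GCA (Ala) → GCU (Ala) — synonymous.
Codon 9: UCA (Ser) → UCG (Ser) — synonymous.
Synonymous: 3 of 6.

3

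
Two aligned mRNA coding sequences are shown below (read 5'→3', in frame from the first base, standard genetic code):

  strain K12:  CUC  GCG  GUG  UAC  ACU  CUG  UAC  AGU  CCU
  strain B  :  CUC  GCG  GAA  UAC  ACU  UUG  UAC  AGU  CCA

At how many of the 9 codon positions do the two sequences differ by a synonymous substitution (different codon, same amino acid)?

2

Codon 1: CUC Leu / CUC Leu — identical.
Codon 2: GCG Ala / GCG Ala — identical.
Codon 3: GUG Val / GAA Glu — nonsynonymous.
Codon 4: UAC Tyr / UAC Tyr — identical.
Codon 5: ACU Thr / ACU Thr — identical.
Codon 6: CUG Leu / UUG Leu — synonymous.
Codon 7: UAC Tyr / UAC Tyr — identical.
Codon 8: AGU Ser / AGU Ser — identical.
Codon 9: CCU Pro / CCA Pro — synonymous.
Synonymous differences: 2.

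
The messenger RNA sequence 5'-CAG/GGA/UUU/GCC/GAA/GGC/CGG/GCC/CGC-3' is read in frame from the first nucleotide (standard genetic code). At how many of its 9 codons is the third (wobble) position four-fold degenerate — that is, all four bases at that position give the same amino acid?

Codon 1 CAG (Gln): third position 2-fold.
Codon 2 GGA (Gly): third position 4-fold.
Codon 3 UUU (Phe): third position 2-fold.
Codon 4 GCC (Ala): third position 4-fold.
Codon 5 GAA (Glu): third position 2-fold.
Codon 6 GGC (Gly): third position 4-fold.
Codon 7 CGG (Arg): third position 4-fold.
Codon 8 GCC (Ala): third position 4-fold.
Codon 9 CGC (Arg): third position 4-fold.
Four-fold degenerate third positions: 6.

6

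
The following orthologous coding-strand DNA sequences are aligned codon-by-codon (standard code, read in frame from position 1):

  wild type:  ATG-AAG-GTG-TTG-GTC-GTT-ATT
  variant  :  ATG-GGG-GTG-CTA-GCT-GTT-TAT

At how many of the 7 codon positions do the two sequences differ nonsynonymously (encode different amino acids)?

3

Codon 1: ATG Met / ATG Met — identical.
Codon 2: AAG Lys / GGG Gly — nonsynonymous.
Codon 3: GTG Val / GTG Val — identical.
Codon 4: TTG Leu / CTA Leu — synonymous.
Codon 5: GTC Val / GCT Ala — nonsynonymous.
Codon 6: GTT Val / GTT Val — identical.
Codon 7: ATT Ile / TAT Tyr — nonsynonymous.
Nonsynonymous differences: 3.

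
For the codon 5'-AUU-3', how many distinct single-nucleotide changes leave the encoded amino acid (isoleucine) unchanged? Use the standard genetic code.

Position 1: none → 0 synonymous.
Position 2: none → 0 synonymous.
Position 3: AUC, AUA → 2 synonymous.
Total: 0 + 0 + 2 = 2.

2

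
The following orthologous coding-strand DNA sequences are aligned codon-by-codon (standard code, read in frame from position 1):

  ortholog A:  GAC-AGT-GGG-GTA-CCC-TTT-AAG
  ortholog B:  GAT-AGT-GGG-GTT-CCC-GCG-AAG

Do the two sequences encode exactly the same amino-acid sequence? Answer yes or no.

no

Codon 1: GAC Asp / GAT Asp — synonymous.
Codon 2: AGT Ser / AGT Ser — identical.
Codon 3: GGG Gly / GGG Gly — identical.
Codon 4: GTA Val / GTT Val — synonymous.
Codon 5: CCC Pro / CCC Pro — identical.
Codon 6: TTT Phe / GCG Ala — nonsynonymous.
Codon 7: AAG Lys / AAG Lys — identical.
Nonsynonymous differences: 1 → different protein.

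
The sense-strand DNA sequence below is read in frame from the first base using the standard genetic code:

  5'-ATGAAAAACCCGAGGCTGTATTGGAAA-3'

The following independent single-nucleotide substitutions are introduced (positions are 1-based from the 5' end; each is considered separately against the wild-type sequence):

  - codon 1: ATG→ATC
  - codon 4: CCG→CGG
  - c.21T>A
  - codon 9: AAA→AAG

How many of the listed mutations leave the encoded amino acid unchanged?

Codon 1: ATG (Met) → ATC (Ile) — missense.
Codon 4: CCG (Pro) → CGG (Arg) — missense.
Codon 7: TAT (Tyr) → TAA (Stop) — nonsense.
Codon 9: AAA (Lys) → AAG (Lys) — synonymous.
Synonymous: 1 of 4.

1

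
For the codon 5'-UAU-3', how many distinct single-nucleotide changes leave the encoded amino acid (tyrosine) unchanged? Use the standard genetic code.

Position 1: none → 0 synonymous.
Position 2: none → 0 synonymous.
Position 3: UAC → 1 synonymous.
Total: 0 + 0 + 1 = 1.

1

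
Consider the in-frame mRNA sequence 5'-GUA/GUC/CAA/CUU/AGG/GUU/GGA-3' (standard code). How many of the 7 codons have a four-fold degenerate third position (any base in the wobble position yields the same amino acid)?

5

Codon 1 GUA (Val): third position 4-fold.
Codon 2 GUC (Val): third position 4-fold.
Codon 3 CAA (Gln): third position 2-fold.
Codon 4 CUU (Leu): third position 4-fold.
Codon 5 AGG (Arg): third position 2-fold.
Codon 6 GUU (Val): third position 4-fold.
Codon 7 GGA (Gly): third position 4-fold.
Four-fold degenerate third positions: 5.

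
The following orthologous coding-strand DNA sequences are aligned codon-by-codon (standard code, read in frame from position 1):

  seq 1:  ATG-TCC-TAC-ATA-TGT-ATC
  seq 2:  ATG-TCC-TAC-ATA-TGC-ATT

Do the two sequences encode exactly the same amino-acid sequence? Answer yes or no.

yes

Codon 1: ATG Met / ATG Met — identical.
Codon 2: TCC Ser / TCC Ser — identical.
Codon 3: TAC Tyr / TAC Tyr — identical.
Codon 4: ATA Ile / ATA Ile — identical.
Codon 5: TGT Cys / TGC Cys — synonymous.
Codon 6: ATC Ile / ATT Ile — synonymous.
Nonsynonymous differences: 0 → same protein.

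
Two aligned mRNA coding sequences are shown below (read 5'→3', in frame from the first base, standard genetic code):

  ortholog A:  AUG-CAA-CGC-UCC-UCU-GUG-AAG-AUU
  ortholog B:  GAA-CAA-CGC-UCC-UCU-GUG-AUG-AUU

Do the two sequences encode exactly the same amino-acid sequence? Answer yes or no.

no

Codon 1: AUG Met / GAA Glu — nonsynonymous.
Codon 2: CAA Gln / CAA Gln — identical.
Codon 3: CGC Arg / CGC Arg — identical.
Codon 4: UCC Ser / UCC Ser — identical.
Codon 5: UCU Ser / UCU Ser — identical.
Codon 6: GUG Val / GUG Val — identical.
Codon 7: AAG Lys / AUG Met — nonsynonymous.
Codon 8: AUU Ile / AUU Ile — identical.
Nonsynonymous differences: 2 → different protein.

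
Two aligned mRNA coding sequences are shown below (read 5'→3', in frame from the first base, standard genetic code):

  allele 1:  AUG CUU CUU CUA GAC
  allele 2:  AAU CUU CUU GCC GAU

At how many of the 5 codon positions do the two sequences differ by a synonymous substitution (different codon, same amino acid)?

Codon 1: AUG Met / AAU Asn — nonsynonymous.
Codon 2: CUU Leu / CUU Leu — identical.
Codon 3: CUU Leu / CUU Leu — identical.
Codon 4: CUA Leu / GCC Ala — nonsynonymous.
Codon 5: GAC Asp / GAU Asp — synonymous.
Synonymous differences: 1.

1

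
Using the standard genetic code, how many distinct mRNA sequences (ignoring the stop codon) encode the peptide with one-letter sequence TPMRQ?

192

Thr: 4 codons.
Pro: 4 codons.
Met: 1 codon.
Arg: 6 codons.
Gln: 2 codons.
4 × 4 × 1 × 6 × 2 = 192.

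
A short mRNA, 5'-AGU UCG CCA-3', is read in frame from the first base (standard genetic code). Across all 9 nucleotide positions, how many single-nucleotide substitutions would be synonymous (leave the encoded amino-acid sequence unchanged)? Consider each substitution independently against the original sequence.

Codon 1 (AGU, Ser): 1 synonymous substitution.
Codon 2 (UCG, Ser): 3 synonymous substitutions.
Codon 3 (CCA, Pro): 3 synonymous substitutions.
Total: 1 + 3 + 3 = 7.

7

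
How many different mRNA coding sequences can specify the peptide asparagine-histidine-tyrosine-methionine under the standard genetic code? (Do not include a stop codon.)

Asn: 2 codons.
His: 2 codons.
Tyr: 2 codons.
Met: 1 codon.
2 × 2 × 2 × 1 = 8.

8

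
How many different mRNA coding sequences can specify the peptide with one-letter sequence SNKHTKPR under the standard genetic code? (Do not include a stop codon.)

9216

Ser: 6 codons.
Asn: 2 codons.
Lys: 2 codons.
His: 2 codons.
Thr: 4 codons.
Lys: 2 codons.
Pro: 4 codons.
Arg: 6 codons.
6 × 2 × 2 × 2 × 4 × 2 × 4 × 6 = 9216.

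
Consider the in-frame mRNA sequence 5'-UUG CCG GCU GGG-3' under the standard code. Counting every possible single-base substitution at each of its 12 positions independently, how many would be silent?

Codon 1 (UUG, Leu): 2 synonymous substitutions.
Codon 2 (CCG, Pro): 3 synonymous substitutions.
Codon 3 (GCU, Ala): 3 synonymous substitutions.
Codon 4 (GGG, Gly): 3 synonymous substitutions.
Total: 2 + 3 + 3 + 3 = 11.

11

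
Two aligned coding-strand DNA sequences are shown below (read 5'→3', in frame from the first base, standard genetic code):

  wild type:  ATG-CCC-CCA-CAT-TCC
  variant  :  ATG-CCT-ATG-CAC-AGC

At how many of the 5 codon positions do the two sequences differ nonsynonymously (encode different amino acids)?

1

Codon 1: ATG Met / ATG Met — identical.
Codon 2: CCC Pro / CCT Pro — synonymous.
Codon 3: CCA Pro / ATG Met — nonsynonymous.
Codon 4: CAT His / CAC His — synonymous.
Codon 5: TCC Ser / AGC Ser — synonymous.
Nonsynonymous differences: 1.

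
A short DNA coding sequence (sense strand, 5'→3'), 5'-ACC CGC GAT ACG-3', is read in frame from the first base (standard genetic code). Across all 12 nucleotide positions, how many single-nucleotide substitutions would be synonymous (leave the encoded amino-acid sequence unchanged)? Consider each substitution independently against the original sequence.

10

Codon 1 (ACC, Thr): 3 synonymous substitutions.
Codon 2 (CGC, Arg): 3 synonymous substitutions.
Codon 3 (GAT, Asp): 1 synonymous substitution.
Codon 4 (ACG, Thr): 3 synonymous substitutions.
Total: 3 + 3 + 1 + 3 = 10.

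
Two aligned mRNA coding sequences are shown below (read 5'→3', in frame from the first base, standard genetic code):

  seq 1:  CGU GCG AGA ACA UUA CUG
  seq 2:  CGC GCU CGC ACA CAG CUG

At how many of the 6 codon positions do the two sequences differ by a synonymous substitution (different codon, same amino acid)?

Codon 1: CGU Arg / CGC Arg — synonymous.
Codon 2: GCG Ala / GCU Ala — synonymous.
Codon 3: AGA Arg / CGC Arg — synonymous.
Codon 4: ACA Thr / ACA Thr — identical.
Codon 5: UUA Leu / CAG Gln — nonsynonymous.
Codon 6: CUG Leu / CUG Leu — identical.
Synonymous differences: 3.

3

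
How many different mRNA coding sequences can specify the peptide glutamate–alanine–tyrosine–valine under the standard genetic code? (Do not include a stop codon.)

64

Glu: 2 codons.
Ala: 4 codons.
Tyr: 2 codons.
Val: 4 codons.
2 × 4 × 2 × 4 = 64.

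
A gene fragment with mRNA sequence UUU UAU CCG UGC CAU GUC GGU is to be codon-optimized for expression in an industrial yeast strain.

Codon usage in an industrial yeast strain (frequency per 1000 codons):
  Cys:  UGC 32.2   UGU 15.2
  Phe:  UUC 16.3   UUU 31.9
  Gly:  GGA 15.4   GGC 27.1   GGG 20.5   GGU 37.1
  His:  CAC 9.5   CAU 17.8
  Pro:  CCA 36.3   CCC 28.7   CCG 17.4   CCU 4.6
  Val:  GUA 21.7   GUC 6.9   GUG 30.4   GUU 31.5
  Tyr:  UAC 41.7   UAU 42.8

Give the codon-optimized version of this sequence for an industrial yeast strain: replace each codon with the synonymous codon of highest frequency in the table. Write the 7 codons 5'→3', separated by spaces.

UUU UAU CCA UGC CAU GUU GGU

Codon 1 (Phe): best is UUU at 31.9.
Codon 2 (Tyr): best is UAU at 42.8.
Codon 3 (Pro): best is CCA at 36.3.
Codon 4 (Cys): best is UGC at 32.2.
Codon 5 (His): best is CAU at 17.8.
Codon 6 (Val): best is GUU at 31.5.
Codon 7 (Gly): best is GGU at 37.1.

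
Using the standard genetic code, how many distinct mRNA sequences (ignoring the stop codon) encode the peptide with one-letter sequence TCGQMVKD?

1024

Thr: 4 codons.
Cys: 2 codons.
Gly: 4 codons.
Gln: 2 codons.
Met: 1 codon.
Val: 4 codons.
Lys: 2 codons.
Asp: 2 codons.
4 × 2 × 4 × 2 × 1 × 4 × 2 × 2 = 1024.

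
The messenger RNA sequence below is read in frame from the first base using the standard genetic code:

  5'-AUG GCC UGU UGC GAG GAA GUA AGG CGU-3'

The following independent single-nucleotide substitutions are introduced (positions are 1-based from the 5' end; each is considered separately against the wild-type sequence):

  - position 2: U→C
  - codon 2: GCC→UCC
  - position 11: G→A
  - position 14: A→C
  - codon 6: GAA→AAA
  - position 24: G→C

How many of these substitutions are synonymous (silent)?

Codon 1: AUG (Met) → ACG (Thr) — missense.
Codon 2: GCC (Ala) → UCC (Ser) — missense.
Codon 4: UGC (Cys) → UAC (Tyr) — missense.
Codon 5: GAG (Glu) → GCG (Ala) — missense.
Codon 6: GAA (Glu) → AAA (Lys) — missense.
Codon 8: AGG (Arg) → AGC (Ser) — missense.
Synonymous: 0 of 6.

0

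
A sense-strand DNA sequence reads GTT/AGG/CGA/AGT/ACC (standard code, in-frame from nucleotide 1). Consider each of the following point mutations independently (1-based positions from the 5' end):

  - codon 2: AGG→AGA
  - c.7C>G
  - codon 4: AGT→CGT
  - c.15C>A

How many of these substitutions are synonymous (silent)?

2

Codon 2: AGG (Arg) → AGA (Arg) — synonymous.
Codon 3: CGA (Arg) → GGA (Gly) — missense.
Codon 4: AGT (Ser) → CGT (Arg) — missense.
Codon 5: ACC (Thr) → ACA (Thr) — synonymous.
Synonymous: 2 of 4.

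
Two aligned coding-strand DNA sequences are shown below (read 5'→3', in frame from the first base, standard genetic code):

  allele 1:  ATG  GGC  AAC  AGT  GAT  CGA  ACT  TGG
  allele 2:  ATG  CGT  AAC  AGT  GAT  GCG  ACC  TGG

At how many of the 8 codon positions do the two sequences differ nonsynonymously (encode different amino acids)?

2

Codon 1: ATG Met / ATG Met — identical.
Codon 2: GGC Gly / CGT Arg — nonsynonymous.
Codon 3: AAC Asn / AAC Asn — identical.
Codon 4: AGT Ser / AGT Ser — identical.
Codon 5: GAT Asp / GAT Asp — identical.
Codon 6: CGA Arg / GCG Ala — nonsynonymous.
Codon 7: ACT Thr / ACC Thr — synonymous.
Codon 8: TGG Trp / TGG Trp — identical.
Nonsynonymous differences: 2.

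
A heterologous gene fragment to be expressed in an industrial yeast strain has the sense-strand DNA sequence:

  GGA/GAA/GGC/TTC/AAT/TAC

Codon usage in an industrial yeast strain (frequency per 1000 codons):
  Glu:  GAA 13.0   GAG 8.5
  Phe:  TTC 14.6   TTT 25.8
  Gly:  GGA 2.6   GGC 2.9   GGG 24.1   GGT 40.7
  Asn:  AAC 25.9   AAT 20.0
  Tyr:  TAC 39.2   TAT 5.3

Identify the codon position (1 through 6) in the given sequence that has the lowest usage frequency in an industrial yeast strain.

1

Codon 1 GGA (Gly): 2.6 per 1000.
Codon 2 GAA (Glu): 13.0 per 1000.
Codon 3 GGC (Gly): 2.9 per 1000.
Codon 4 TTC (Phe): 14.6 per 1000.
Codon 5 AAT (Asn): 20.0 per 1000.
Codon 6 TAC (Tyr): 39.2 per 1000.
Lowest frequency is 2.6 at codon 1.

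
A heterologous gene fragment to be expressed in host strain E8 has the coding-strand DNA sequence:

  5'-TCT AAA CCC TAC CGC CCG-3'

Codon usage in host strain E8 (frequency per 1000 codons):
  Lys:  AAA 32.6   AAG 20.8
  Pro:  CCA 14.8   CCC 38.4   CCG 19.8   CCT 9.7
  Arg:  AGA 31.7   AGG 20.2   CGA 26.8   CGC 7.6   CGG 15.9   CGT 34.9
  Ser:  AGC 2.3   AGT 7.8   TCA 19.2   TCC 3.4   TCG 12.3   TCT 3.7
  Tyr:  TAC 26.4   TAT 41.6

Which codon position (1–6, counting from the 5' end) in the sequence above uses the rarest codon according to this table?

Codon 1 TCT (Ser): 3.7 per 1000.
Codon 2 AAA (Lys): 32.6 per 1000.
Codon 3 CCC (Pro): 38.4 per 1000.
Codon 4 TAC (Tyr): 26.4 per 1000.
Codon 5 CGC (Arg): 7.6 per 1000.
Codon 6 CCG (Pro): 19.8 per 1000.
Lowest frequency is 3.7 at codon 1.

1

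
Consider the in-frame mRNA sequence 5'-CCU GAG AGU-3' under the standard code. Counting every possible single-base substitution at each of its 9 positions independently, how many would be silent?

Codon 1 (CCU, Pro): 3 synonymous substitutions.
Codon 2 (GAG, Glu): 1 synonymous substitution.
Codon 3 (AGU, Ser): 1 synonymous substitution.
Total: 3 + 1 + 1 = 5.

5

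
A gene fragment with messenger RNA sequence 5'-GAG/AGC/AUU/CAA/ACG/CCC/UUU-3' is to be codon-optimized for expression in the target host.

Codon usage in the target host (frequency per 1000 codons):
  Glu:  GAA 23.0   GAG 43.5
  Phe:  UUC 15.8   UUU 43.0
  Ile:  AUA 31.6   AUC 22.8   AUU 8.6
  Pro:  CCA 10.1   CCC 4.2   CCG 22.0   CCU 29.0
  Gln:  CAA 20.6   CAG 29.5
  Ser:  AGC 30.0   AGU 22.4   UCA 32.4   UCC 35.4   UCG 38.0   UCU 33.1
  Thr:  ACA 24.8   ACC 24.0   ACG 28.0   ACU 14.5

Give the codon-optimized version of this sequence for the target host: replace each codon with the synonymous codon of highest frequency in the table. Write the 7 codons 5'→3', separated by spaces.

GAG UCG AUA CAG ACG CCU UUU

Codon 1 (Glu): best is GAG at 43.5.
Codon 2 (Ser): best is UCG at 38.0.
Codon 3 (Ile): best is AUA at 31.6.
Codon 4 (Gln): best is CAG at 29.5.
Codon 5 (Thr): best is ACG at 28.0.
Codon 6 (Pro): best is CCU at 29.0.
Codon 7 (Phe): best is UUU at 43.0.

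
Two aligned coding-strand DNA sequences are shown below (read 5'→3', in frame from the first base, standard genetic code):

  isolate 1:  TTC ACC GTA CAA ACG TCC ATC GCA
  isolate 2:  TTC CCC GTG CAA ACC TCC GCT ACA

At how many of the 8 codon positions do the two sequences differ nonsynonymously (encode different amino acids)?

3

Codon 1: TTC Phe / TTC Phe — identical.
Codon 2: ACC Thr / CCC Pro — nonsynonymous.
Codon 3: GTA Val / GTG Val — synonymous.
Codon 4: CAA Gln / CAA Gln — identical.
Codon 5: ACG Thr / ACC Thr — synonymous.
Codon 6: TCC Ser / TCC Ser — identical.
Codon 7: ATC Ile / GCT Ala — nonsynonymous.
Codon 8: GCA Ala / ACA Thr — nonsynonymous.
Nonsynonymous differences: 3.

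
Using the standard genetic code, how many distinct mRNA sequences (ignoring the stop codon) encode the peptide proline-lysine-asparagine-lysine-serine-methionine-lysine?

384

Pro: 4 codons.
Lys: 2 codons.
Asn: 2 codons.
Lys: 2 codons.
Ser: 6 codons.
Met: 1 codon.
Lys: 2 codons.
4 × 2 × 2 × 2 × 6 × 1 × 2 = 384.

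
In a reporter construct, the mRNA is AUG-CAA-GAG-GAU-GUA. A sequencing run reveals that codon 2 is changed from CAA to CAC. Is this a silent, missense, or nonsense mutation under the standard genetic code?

missense

Position 6 falls in codon 2: CAA → Gln.
After the substitution the codon is CAC → His.
Gln ≠ His, so this is a missense mutation.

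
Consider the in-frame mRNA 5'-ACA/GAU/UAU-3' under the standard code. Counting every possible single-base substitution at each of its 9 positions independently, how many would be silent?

5

Codon 1 (ACA, Thr): 3 synonymous substitutions.
Codon 2 (GAU, Asp): 1 synonymous substitution.
Codon 3 (UAU, Tyr): 1 synonymous substitution.
Total: 3 + 1 + 1 = 5.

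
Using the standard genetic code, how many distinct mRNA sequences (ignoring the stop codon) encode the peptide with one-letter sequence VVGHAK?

Val: 4 codons.
Val: 4 codons.
Gly: 4 codons.
His: 2 codons.
Ala: 4 codons.
Lys: 2 codons.
4 × 4 × 4 × 2 × 4 × 2 = 1024.

1024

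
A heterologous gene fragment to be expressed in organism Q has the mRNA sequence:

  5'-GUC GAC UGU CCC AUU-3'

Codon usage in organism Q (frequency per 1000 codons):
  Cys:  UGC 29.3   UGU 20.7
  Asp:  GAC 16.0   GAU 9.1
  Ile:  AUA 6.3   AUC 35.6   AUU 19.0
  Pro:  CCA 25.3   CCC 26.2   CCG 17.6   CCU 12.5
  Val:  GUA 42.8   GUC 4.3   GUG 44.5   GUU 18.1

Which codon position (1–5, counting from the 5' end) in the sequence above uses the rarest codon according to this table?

1

Codon 1 GUC (Val): 4.3 per 1000.
Codon 2 GAC (Asp): 16.0 per 1000.
Codon 3 UGU (Cys): 20.7 per 1000.
Codon 4 CCC (Pro): 26.2 per 1000.
Codon 5 AUU (Ile): 19.0 per 1000.
Lowest frequency is 4.3 at codon 1.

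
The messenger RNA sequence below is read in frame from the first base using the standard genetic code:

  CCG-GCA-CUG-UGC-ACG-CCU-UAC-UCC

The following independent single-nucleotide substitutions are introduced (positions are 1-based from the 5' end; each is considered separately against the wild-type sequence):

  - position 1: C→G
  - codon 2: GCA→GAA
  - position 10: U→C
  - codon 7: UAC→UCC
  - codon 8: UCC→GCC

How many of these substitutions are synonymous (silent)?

0

Codon 1: CCG (Pro) → GCG (Ala) — missense.
Codon 2: GCA (Ala) → GAA (Glu) — missense.
Codon 4: UGC (Cys) → CGC (Arg) — missense.
Codon 7: UAC (Tyr) → UCC (Ser) — missense.
Codon 8: UCC (Ser) → GCC (Ala) — missense.
Synonymous: 0 of 5.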